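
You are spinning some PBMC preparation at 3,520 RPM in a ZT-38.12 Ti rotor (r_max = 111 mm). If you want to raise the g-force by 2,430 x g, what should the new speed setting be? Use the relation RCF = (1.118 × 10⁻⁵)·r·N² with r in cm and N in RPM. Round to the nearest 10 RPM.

r = 111 mm = 11.1 cm
Current RCF = 1.118 × 10⁻⁵ × 11.1 × (3520)² = 1.118 × 10⁻⁵ × 11.1 × 12,390,400 ≈ 1,537.6 × g
Target RCF = 1,537.6 + 2,430 = 3,967.6 × g
N² = 3,967.6 / (12.4098 × 10⁻⁵) = 31,971,506
N ≈ √31,971,506 ≈ 5,654.3

≈ 5650 RPM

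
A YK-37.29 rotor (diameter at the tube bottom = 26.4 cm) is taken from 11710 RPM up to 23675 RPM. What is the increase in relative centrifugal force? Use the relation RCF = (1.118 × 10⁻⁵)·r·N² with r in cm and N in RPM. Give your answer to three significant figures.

62500 g

r = 26.4 / 2 = 13.2 cm
RCF₁ = 1.118 × 10⁻⁵ × 13.2 × (11710)² = 1.118 × 10⁻⁵ × 13.2 × 137,124,100 ≈ 20,236.2 × g
RCF₂ = 1.118 × 10⁻⁵ × 13.2 × (23675)² = 1.118 × 10⁻⁵ × 13.2 × 560,505,625 ≈ 82,717.2 × g
Increase = 82,717.2 − 20,236.2 = 62,481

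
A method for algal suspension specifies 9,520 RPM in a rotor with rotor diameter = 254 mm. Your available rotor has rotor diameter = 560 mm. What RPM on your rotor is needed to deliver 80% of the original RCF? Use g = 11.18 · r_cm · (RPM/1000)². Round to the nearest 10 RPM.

Original rotor: r = 254 mm / 2 = 127 mm = 12.7 cm
RCF_original = 11.18 × 12.7 × (9.52)² = 11.18 × 12.7 × 90.6304 ≈ 12,868.2 × g
Target RCF = 0.8 × 12,868.2 ≈ 10,294.6 × g
Your rotor: r = 560 mm / 2 = 280 mm = 28 cm
10,294.6 = 11.18 × 28 × (N/1000)²
(N/1000)² = 10,294.6 / 313.04 = 32.88589
N = 1000 × √32.88589 ≈ 5,734.6

5730 RPM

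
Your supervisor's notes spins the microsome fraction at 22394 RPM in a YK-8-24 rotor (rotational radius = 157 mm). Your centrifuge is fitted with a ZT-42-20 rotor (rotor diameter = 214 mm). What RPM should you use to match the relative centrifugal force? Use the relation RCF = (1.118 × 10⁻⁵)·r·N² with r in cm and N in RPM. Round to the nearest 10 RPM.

Original rotor: r = 157 mm = 15.7 cm
RCF_original = 1.118 × 10⁻⁵ × 15.7 × (22394)² = 1.118 × 10⁻⁵ × 15.7 × 501,491,236 ≈ 88,024.8 × g
Your rotor: r = 214 mm / 2 = 107 mm = 10.7 cm
88,024.8 = 1.118 × 10⁻⁵ × 10.7 × N²
N² = 88,024.8 / (11.9626 × 10⁻⁵) = 735,833,347
N ≈ √735,833,347 ≈ 27,126.2

≈ 27130 RPM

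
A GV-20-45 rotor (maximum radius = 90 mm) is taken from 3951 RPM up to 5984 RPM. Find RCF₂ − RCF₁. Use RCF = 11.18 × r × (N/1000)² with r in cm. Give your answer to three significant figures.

2030 × g

r = 90 mm = 9.0 cm
RCF₁ = 11.18 × 9 × (3.951)² = 11.18 × 9 × 15.610401 ≈ 1,570.7 × g
RCF₂ = 11.18 × 9 × (5.984)² = 11.18 × 9 × 35.808256 ≈ 3,603 × g
Increase = 3,603 − 1,570.7 = 2,032.3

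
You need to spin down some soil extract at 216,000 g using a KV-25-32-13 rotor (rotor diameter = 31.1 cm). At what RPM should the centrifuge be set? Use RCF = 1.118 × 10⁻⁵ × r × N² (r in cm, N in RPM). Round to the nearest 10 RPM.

r = 31.1 / 2 = 15.55 cm
216,000 = 1.118 × 10⁻⁵ × 15.55 × N²
N² = 216,000 / (17.3849 × 10⁻⁵) = 1,242,457,535
N ≈ √1,242,457,535 ≈ 35,248.5

≈ 35250 RPM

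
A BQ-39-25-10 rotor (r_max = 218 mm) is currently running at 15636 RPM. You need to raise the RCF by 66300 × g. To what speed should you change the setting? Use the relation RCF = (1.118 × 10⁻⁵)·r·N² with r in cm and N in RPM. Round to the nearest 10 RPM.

r = 218 mm = 21.8 cm
Current RCF = 1.118 × 10⁻⁵ × 21.8 × (15636)² = 1.118 × 10⁻⁵ × 21.8 × 244,484,496 ≈ 59,586.7 × g
Target RCF = 59,586.7 + 66,300 = 125,886.7 × g
N² = 125,886.7 / (24.3724 × 10⁻⁵) = 516,513,351
N ≈ √516,513,351 ≈ 22,726.9

N₂ ≈ 22730 RPM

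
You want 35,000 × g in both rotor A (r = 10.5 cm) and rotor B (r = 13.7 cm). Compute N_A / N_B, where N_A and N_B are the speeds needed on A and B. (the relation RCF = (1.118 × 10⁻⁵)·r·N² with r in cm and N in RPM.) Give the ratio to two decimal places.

At fixed RCF, N ∝ 1/√r, so N_A/N_B = √(r_B/r_A) = √(13.7/10.5) = √1.304762 = 1.1423.

1.14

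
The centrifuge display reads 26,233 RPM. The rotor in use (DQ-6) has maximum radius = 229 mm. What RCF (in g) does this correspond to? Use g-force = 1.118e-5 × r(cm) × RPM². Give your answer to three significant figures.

r = 229 mm = 22.9 cm
RCF = 1.118 × 10⁻⁵ × 22.9 × (26233)² = 1.118 × 10⁻⁵ × 22.9 × 688,170,289 ≈ 176,186.7 × g

≈ 176000 g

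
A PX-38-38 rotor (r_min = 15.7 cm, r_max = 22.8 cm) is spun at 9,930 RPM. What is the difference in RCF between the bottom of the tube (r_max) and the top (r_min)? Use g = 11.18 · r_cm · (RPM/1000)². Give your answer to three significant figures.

ΔRCF = 11.18 × (r_max − r_min) × (N/1000)² = 11.18 × 7.1 × 98.6049 ≈ 7,827.1

ΔRCF ≈ 7830 x g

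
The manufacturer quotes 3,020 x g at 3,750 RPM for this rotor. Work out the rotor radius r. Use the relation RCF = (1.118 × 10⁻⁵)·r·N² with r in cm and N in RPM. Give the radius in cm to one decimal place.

RCF = 1.118 × 10⁻⁵ × r × N²
3020 = 1.118 × 10⁻⁵ × r × (3750)²
r = 3020 / (1.118 × 10⁻⁵ × 14,062,500) = 3020 / 157.2188 ≈ 19.209 cm

≈ 19.2 cm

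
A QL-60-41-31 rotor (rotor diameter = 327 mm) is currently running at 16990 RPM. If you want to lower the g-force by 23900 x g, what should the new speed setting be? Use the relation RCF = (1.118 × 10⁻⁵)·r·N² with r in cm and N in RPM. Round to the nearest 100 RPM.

r = 327 mm / 2 = 163.5 mm = 16.35 cm
Current RCF = 1.118 × 10⁻⁵ × 16.35 × (16990)² = 1.118 × 10⁻⁵ × 16.35 × 288,660,100 ≈ 52,765 × g
Target RCF = 52,765 − 23,900 = 28,865 × g
N² = 28,865 / (18.2793 × 10⁻⁵) = 157,910,861
N ≈ √157,910,861 ≈ 12,566.3

≈ 12600 RPM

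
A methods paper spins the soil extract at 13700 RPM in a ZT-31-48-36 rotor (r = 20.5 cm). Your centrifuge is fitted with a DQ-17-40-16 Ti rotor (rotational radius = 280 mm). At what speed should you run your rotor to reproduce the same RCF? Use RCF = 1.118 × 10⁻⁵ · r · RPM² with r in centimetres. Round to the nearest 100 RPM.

11700 RPM

RCF = 1.118 × 10⁻⁵ × r × N²
RCF_original = 1.118 × 10⁻⁵ × 20.5 × (13700)² = 1.118 × 10⁻⁵ × 20.5 × 187,690,000 ≈ 43,016.7 × g
Your rotor: r = 280 mm = 28.0 cm
43,016.7 = 1.118 × 10⁻⁵ × 28 × N²
N² = 43,016.7 / (31.304 × 10⁻⁵) = 137,415,985
N ≈ √137,415,985 ≈ 11,722.5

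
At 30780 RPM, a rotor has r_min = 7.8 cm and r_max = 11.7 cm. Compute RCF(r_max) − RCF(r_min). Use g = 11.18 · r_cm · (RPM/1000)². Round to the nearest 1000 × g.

RCF_max = 11.18 × 11.7 × (30.78)² = 11.18 × 11.7 × 947.4084 ≈ 123,926.7 × g
RCF_min = 11.18 × 7.8 × (30.78)² = 11.18 × 7.8 × 947.4084 ≈ 82,617.8 × g
ΔRCF = 123,926.7 − 82,617.8 = 41,308.9

41000 × g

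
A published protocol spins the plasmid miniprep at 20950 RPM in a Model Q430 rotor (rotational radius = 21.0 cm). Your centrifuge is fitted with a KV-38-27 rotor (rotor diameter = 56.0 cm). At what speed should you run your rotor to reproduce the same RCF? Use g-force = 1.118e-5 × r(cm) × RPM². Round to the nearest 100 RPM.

RCF_original = 1.118 × 10⁻⁵ × 21 × (20950)² = 1.118 × 10⁻⁵ × 21 × 438,902,500 ≈ 103,045.5 × g
Your rotor: r = 56.0 / 2 = 28 cm
103,045.5 = 1.118 × 10⁻⁵ × 28 × N²
N² = 103,045.5 / (31.304 × 10⁻⁵) = 329,176,783
N ≈ √329,176,783 ≈ 18,143.2

≈ 18100 RPM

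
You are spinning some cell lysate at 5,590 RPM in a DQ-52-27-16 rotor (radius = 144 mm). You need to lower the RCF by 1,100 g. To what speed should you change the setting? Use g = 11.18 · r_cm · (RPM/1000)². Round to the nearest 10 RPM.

N₂ ≈ 4940 RPM

r = 144 mm = 14.4 cm
Current RCF = 11.18 × 14.4 × (5.59)² = 11.18 × 14.4 × 31.2481 ≈ 5,030.7 × g
Target RCF = 5,030.7 − 1,100 = 3,930.7 × g
(N/1000)² = 3,930.7 / 160.992 = 24.4155
N = 1000 × √24.4155 ≈ 4,941.2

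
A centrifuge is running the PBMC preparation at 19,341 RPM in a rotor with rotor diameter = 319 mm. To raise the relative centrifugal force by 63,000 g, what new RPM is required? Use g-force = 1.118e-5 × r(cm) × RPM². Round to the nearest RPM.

r = 319 mm / 2 = 159.5 mm = 15.95 cm
Current RCF = 1.118 × 10⁻⁵ × 15.95 × (19341)² = 1.118 × 10⁻⁵ × 15.95 × 374,074,281 ≈ 66,705.3 × g
Target RCF = 66,705.3 + 63,000 = 129,705.3 × g
N² = 129,705.3 / (17.8321 × 10⁻⁵) = 727,369,743
N ≈ √727,369,743 ≈ 26,969.8

N₂ ≈ 26970 RPM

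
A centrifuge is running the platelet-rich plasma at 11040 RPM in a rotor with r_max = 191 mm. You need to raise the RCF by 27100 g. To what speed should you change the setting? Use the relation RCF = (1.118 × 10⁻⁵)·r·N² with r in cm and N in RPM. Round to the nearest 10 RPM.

≈ 15770 RPM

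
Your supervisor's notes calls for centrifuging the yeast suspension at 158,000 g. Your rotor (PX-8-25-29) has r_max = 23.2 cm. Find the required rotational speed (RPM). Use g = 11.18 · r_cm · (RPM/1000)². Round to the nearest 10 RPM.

158,000 = 11.18 × 23.2 × (N/1000)²
(N/1000)² = 158,000 / 259.376 = 609.1543
N = 1000 × √609.1543 ≈ 24,681.1

24680 RPM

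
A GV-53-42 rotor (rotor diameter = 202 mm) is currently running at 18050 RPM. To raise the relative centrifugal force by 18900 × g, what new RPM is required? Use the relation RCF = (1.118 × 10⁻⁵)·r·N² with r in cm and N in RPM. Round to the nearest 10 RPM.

r = 202 mm / 2 = 101 mm = 10.1 cm
Current RCF = 1.118 × 10⁻⁵ × 10.1 × (18050)² = 1.118 × 10⁻⁵ × 10.1 × 325,802,500 ≈ 36,789 × g
Target RCF = 36,789 + 18,900 = 55,689 × g
N² = 55,689 / (11.2918 × 10⁻⁵) = 493,180,892
N ≈ √493,180,892 ≈ 22,207.7

22210 RPM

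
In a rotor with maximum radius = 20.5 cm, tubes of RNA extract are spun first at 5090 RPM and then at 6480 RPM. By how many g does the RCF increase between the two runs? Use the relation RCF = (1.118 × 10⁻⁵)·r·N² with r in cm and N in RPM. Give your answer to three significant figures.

≈ 3690 g

RCF₁ = 1.118 × 10⁻⁵ × 20.5 × (5090)² = 1.118 × 10⁻⁵ × 20.5 × 25,908,100 ≈ 5,937.9 × g
RCF₂ = 1.118 × 10⁻⁵ × 20.5 × (6480)² = 1.118 × 10⁻⁵ × 20.5 × 41,990,400 ≈ 9,623.8 × g
Increase = 9,623.8 − 5,937.9 = 3,685.9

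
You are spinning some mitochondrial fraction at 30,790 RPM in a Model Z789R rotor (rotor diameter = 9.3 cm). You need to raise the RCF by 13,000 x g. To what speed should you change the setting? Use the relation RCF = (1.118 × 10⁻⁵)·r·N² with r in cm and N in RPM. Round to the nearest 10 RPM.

N₂ ≈ 34610 RPM

r = 9.3 / 2 = 4.65 cm
Current RCF = 1.118 × 10⁻⁵ × 4.65 × (30790)² = 1.118 × 10⁻⁵ × 4.65 × 948,024,100 ≈ 49,284.9 × g
Target RCF = 49,284.9 + 13,000 = 62,284.9 × g
N² = 62,284.9 / (5.1987 × 10⁻⁵) = 1,198,086,060
N ≈ √1,198,086,060 ≈ 34,613.4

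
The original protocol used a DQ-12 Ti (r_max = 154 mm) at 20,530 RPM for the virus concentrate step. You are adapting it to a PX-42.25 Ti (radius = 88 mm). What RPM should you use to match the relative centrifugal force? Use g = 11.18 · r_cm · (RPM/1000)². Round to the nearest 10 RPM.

≈ 27160 RPM

Original rotor: r = 154 mm = 15.4 cm
RCF_original = 11.18 × 15.4 × (20.53)² = 11.18 × 15.4 × 421.4809 ≈ 72,567.2 × g
Your rotor: r = 88 mm = 8.8 cm
72,567.2 = 11.18 × 8.8 × (N/1000)²
(N/1000)² = 72,567.2 / 98.384 = 737.5915
N = 1000 × √737.5915 ≈ 27,158.6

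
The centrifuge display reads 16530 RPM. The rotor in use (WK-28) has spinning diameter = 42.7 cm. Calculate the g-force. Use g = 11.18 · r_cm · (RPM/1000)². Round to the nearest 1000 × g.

r = 42.7 / 2 = 21.35 cm
RCF = 11.18 × 21.35 × (16.53)² = 11.18 × 21.35 × 273.2409 ≈ 65,220.7 × g

65000 x g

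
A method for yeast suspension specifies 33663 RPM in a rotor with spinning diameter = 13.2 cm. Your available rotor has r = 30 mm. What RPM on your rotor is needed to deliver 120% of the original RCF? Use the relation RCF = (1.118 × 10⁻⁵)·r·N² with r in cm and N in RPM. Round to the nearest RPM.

Original rotor: r = 13.2 / 2 = 6.6 cm
RCF_original = 1.118 × 10⁻⁵ × 6.6 × (33663)² = 1.118 × 10⁻⁵ × 6.6 × 1,133,197,569 ≈ 83,616.4 × g
Target RCF = 1.2 × 83,616.4 ≈ 100,339.7 × g
Your rotor: r = 30 mm = 3.0 cm
100,339.7 = 1.118 × 10⁻⁵ × 3 × N²
N² = 100,339.7 / (3.354 × 10⁻⁵) = 2,991,642,815
N ≈ √2,991,642,815 ≈ 54,695.9

54696 RPM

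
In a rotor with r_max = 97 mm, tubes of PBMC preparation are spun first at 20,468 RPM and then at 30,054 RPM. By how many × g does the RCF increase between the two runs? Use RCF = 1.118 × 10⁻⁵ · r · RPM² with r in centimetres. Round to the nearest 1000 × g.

r = 97 mm = 9.7 cm
RCF₁ = 1.118 × 10⁻⁵ × 9.7 × (20468)² = 1.118 × 10⁻⁵ × 9.7 × 418,939,024 ≈ 45,432.3 × g
RCF₂ = 1.118 × 10⁻⁵ × 9.7 × (30054)² = 1.118 × 10⁻⁵ × 9.7 × 903,242,916 ≈ 97,953.1 × g
Increase = 97,953.1 − 45,432.3 = 52,520.8

53000 × g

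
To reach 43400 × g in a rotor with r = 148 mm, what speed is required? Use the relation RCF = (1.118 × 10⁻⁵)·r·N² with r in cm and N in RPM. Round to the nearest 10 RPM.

≈ 16200 RPM

r = 148 mm = 14.8 cm
43,400 = 1.118 × 10⁻⁵ × 14.8 × N²
N² = 43,400 / (16.5464 × 10⁻⁵) = 262,292,704
N ≈ √262,292,704 ≈ 16,195.5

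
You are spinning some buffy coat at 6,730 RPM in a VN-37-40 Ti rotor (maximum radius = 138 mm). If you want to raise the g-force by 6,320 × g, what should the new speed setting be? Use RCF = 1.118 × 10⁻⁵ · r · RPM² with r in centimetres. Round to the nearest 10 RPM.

r = 138 mm = 13.8 cm
Current RCF = 1.118 × 10⁻⁵ × 13.8 × (6730)² = 1.118 × 10⁻⁵ × 13.8 × 45,292,900 ≈ 6,988 × g
Target RCF = 6,988 + 6,320 = 13,308 × g
N² = 13,308 / (15.4284 × 10⁻⁵) = 86,256,514
N ≈ √86,256,514 ≈ 9,287.4

≈ 9290 RPM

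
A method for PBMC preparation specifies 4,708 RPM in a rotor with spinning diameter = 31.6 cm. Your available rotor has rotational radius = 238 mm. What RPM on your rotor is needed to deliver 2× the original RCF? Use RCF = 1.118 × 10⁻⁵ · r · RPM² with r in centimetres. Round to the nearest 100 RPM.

Original rotor: r = 31.6 / 2 = 15.8 cm
RCF = 1.118 × 10⁻⁵ × r × N²
RCF_original = 1.118 × 10⁻⁵ × 15.8 × (4708)² = 1.118 × 10⁻⁵ × 15.8 × 22,165,264 ≈ 3,915.4 × g
Target RCF = 2 × 3,915.4 ≈ 7,830.8 × g
Your rotor: r = 238 mm = 23.8 cm
7,830.8 = 1.118 × 10⁻⁵ × 23.8 × N²
N² = 7,830.8 / (26.6084 × 10⁻⁵) = 29,429,804
N ≈ √29,429,804 ≈ 5,424.9

5400 RPM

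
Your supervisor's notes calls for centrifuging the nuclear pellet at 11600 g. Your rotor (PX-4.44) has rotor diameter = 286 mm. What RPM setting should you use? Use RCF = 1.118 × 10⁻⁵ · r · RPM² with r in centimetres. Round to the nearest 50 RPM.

r = 286 mm / 2 = 143 mm = 14.3 cm
RCF = 1.118 × 10⁻⁵ × r × N²
11,600 = 1.118 × 10⁻⁵ × 14.3 × N²
N² = 11,600 / (15.9874 × 10⁻⁵) = 72,557,139
N ≈ √72,557,139 ≈ 8,518.0

≈ 8500 RPM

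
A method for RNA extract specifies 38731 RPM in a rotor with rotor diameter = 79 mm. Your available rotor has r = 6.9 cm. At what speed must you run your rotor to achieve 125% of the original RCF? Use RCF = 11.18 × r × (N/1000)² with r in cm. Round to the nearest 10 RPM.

Original rotor: r = 79 mm / 2 = 39.5 mm = 3.95 cm
RCF = 11.18 × r × (N/1000)²
RCF_original = 11.18 × 3.95 × (38.731)² = 11.18 × 3.95 × 1,500.090361 ≈ 66,245.5 × g
Target RCF = 1.25 × 66,245.5 ≈ 82,806.9 × g
82,806.9 = 11.18 × 6.9 × (N/1000)²
(N/1000)² = 82,806.9 / 77.142 = 1073.435
N = 1000 × √1073.435 ≈ 32,763.3

≈ 32760 RPM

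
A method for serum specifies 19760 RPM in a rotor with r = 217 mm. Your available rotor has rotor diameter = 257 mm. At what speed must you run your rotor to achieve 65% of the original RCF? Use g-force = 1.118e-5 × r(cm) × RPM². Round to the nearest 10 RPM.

Original rotor: r = 217 mm = 21.7 cm
RCF_original = 1.118 × 10⁻⁵ × 21.7 × (19760)² = 1.118 × 10⁻⁵ × 21.7 × 390,457,600 ≈ 94,727.4 × g
Target RCF = 0.65 × 94,727.4 ≈ 61,572.8 × g
Your rotor: r = 257 mm / 2 = 128.5 mm = 12.85 cm
61,572.8 = 1.118 × 10⁻⁵ × 12.85 × N²
N² = 61,572.8 / (14.3663 × 10⁻⁵) = 428,591,913
N ≈ √428,591,913 ≈ 20,702.5

≈ 20700 RPM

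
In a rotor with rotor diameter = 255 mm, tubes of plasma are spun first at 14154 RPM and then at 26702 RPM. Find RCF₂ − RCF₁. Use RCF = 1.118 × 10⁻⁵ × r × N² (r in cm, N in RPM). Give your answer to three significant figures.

r = 255 mm / 2 = 127.5 mm = 12.75 cm
RCF₁ = 1.118 × 10⁻⁵ × 12.75 × (14154)² = 1.118 × 10⁻⁵ × 12.75 × 200,335,716 ≈ 28,556.9 × g
RCF₂ = 1.118 × 10⁻⁵ × 12.75 × (26702)² = 1.118 × 10⁻⁵ × 12.75 × 712,996,804 ≈ 101,634.1 × g
Increase = 101,634.1 − 28,556.9 = 73,077.2

73100 g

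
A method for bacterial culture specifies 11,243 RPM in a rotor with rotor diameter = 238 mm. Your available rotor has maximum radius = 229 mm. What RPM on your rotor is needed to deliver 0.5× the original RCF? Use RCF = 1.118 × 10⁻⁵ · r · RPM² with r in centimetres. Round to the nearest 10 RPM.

Original rotor: r = 238 mm / 2 = 119 mm = 11.9 cm
RCF_original = 1.118 × 10⁻⁵ × 11.9 × (11243)² = 1.118 × 10⁻⁵ × 11.9 × 126,405,049 ≈ 16,817.2 × g
Target RCF = 0.5 × 16,817.2 ≈ 8,408.6 × g
Your rotor: r = 229 mm = 22.9 cm
8,408.6 = 1.118 × 10⁻⁵ × 22.9 × N²
N² = 8,408.6 / (25.6022 × 10⁻⁵) = 32,843,271
N ≈ √32,843,271 ≈ 5,730.9

≈ 5730 RPM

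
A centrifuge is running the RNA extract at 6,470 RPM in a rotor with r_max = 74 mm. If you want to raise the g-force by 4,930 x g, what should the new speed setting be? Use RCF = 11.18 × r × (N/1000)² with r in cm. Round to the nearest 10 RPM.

N₂ ≈ 10070 RPM

r = 74 mm = 7.4 cm
Current RCF = 11.18 × 7.4 × (6.47)² = 11.18 × 7.4 × 41.8609 ≈ 3,463.2 × g
Target RCF = 3,463.2 + 4,930 = 8,393.2 × g
(N/1000)² = 8,393.2 / 82.732 = 101.4505
N = 1000 × √101.4505 ≈ 10,072.3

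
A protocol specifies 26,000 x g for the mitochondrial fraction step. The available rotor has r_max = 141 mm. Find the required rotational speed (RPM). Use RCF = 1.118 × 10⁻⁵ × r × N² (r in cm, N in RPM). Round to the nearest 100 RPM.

r = 141 mm = 14.1 cm
RCF = 1.118 × 10⁻⁵ × r × N²
26,000 = 1.118 × 10⁻⁵ × 14.1 × N²
N² = 26,000 / (15.7638 × 10⁻⁵) = 164,934,851
N ≈ √164,934,851 ≈ 12,842.7

N ≈ 12800 RPM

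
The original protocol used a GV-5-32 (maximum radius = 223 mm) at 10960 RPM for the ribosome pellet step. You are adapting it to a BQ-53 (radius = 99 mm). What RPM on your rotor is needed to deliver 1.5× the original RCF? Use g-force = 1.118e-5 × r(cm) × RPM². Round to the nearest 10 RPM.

≈ 20150 RPM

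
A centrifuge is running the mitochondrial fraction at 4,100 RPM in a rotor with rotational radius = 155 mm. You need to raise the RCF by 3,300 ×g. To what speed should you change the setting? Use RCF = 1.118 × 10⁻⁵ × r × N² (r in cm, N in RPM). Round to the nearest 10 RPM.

5990 RPM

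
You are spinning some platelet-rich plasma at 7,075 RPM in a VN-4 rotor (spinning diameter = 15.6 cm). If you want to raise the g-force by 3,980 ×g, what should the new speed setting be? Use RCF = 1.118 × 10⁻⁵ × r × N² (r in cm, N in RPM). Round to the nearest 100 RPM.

9800 RPM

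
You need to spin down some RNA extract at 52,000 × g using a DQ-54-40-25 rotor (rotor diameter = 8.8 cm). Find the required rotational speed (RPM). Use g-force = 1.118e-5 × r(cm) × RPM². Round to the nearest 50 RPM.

r = 8.8 / 2 = 4.4 cm
52,000 = 1.118 × 10⁻⁵ × 4.4 × N²
N² = 52,000 / (4.9192 × 10⁻⁵) = 1,057,082,452
N ≈ √1,057,082,452 ≈ 32,512.8

32500 RPM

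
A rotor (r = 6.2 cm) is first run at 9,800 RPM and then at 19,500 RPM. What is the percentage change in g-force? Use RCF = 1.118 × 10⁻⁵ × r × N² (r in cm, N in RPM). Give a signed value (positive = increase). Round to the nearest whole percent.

RCF ∝ N², so the ratio is (19500/9800)² = (1.989796)² = 3.9593.
Change = 3.9593 − 1 = +2.9593 → +295.9%.

+296%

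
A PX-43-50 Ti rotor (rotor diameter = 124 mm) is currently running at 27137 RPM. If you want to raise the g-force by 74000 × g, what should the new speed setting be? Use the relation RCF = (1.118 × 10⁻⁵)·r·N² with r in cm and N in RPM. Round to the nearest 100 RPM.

r = 124 mm / 2 = 62 mm = 6.2 cm
Current RCF = 1.118 × 10⁻⁵ × 6.2 × (27137)² = 1.118 × 10⁻⁵ × 6.2 × 736,416,769 ≈ 51,045.5 × g
Target RCF = 51,045.5 + 74,000 = 125,045.5 × g
N² = 125,045.5 / (6.9316 × 10⁻⁵) = 1,803,991,863
N ≈ √1,803,991,863 ≈ 42,473.4

≈ 42500 RPM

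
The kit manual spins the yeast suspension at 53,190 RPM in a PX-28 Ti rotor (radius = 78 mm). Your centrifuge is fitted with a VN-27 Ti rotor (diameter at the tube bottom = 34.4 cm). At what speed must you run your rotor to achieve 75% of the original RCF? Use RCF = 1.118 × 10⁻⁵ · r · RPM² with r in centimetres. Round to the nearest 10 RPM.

31020 RPM

Original rotor: r = 78 mm = 7.8 cm
RCF_original = 1.118 × 10⁻⁵ × 7.8 × (53190)² = 1.118 × 10⁻⁵ × 7.8 × 2,829,176,100 ≈ 246,715.5 × g
Target RCF = 0.75 × 246,715.5 ≈ 185,036.6 × g
Your rotor: r = 34.4 / 2 = 17.2 cm
185,036.6 = 1.118 × 10⁻⁵ × 17.2 × N²
N² = 185,036.6 / (19.2296 × 10⁻⁵) = 962,248,825
N ≈ √962,248,825 ≈ 31,020.1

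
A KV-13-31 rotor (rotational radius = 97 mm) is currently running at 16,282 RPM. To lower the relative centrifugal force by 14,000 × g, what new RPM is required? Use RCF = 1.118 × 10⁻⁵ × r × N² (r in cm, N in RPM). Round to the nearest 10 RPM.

≈ 11660 RPM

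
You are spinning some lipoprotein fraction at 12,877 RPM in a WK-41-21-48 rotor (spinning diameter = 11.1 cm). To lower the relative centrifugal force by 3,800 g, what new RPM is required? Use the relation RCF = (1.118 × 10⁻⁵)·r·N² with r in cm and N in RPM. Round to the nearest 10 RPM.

10230 RPM

r = 11.1 / 2 = 5.55 cm
Current RCF = 1.118 × 10⁻⁵ × 5.55 × (12877)² = 1.118 × 10⁻⁵ × 5.55 × 165,817,129 ≈ 10,288.8 × g
Target RCF = 10,288.8 − 3,800 = 6,488.8 × g
N² = 6,488.8 / (6.2049 × 10⁻⁵) = 104,575,416
N ≈ √104,575,416 ≈ 10,226.2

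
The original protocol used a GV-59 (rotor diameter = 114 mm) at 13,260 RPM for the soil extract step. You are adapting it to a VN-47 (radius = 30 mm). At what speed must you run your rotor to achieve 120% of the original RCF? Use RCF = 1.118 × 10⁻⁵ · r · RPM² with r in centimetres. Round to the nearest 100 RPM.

20000 RPM

Original rotor: r = 114 mm / 2 = 57 mm = 5.7 cm
RCF_original = 1.118 × 10⁻⁵ × 5.7 × (13260)² = 1.118 × 10⁻⁵ × 5.7 × 175,827,600 ≈ 11,204.8 × g
Target RCF = 1.2 × 11,204.8 ≈ 13,445.8 × g
Your rotor: r = 30 mm = 3.0 cm
13,445.8 = 1.118 × 10⁻⁵ × 3 × N²
N² = 13,445.8 / (3.354 × 10⁻⁵) = 400,888,491
N ≈ √400,888,491 ≈ 20,022.2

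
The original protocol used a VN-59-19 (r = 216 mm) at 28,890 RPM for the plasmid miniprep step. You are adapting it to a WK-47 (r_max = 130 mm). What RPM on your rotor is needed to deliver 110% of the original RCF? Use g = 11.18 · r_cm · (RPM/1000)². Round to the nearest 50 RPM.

39050 RPM

Original rotor: r = 216 mm = 21.6 cm
RCF_original = 11.18 × 21.6 × (28.89)² = 11.18 × 21.6 × 834.6321 ≈ 201,553.6 × g
Target RCF = 1.1 × 201,553.6 ≈ 221,709 × g
Your rotor: r = 130 mm = 13.0 cm
221,709 = 11.18 × 13 × (N/1000)²
(N/1000)² = 221,709 / 145.34 = 1525.451
N = 1000 × √1525.451 ≈ 39,057.0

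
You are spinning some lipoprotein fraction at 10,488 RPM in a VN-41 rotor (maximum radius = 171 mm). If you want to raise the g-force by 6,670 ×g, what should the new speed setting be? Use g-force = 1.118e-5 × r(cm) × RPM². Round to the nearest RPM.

r = 171 mm = 17.1 cm
Current RCF = 1.118 × 10⁻⁵ × 17.1 × (10488)² = 1.118 × 10⁻⁵ × 17.1 × 109,998,144 ≈ 21,029.2 × g
Target RCF = 21,029.2 + 6,670 = 27,699.2 × g
N² = 27,699.2 / (19.1178 × 10⁻⁵) = 144,886,964
N ≈ √144,886,964 ≈ 12,036.9

12037 RPM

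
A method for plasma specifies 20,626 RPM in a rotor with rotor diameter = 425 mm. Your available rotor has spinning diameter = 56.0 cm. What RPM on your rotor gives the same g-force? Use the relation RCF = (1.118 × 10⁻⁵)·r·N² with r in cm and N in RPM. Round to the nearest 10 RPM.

Original rotor: r = 425 mm / 2 = 212.5 mm = 21.25 cm
RCF_original = 1.118 × 10⁻⁵ × 21.25 × (20626)² = 1.118 × 10⁻⁵ × 21.25 × 425,431,876 ≈ 101,072 × g
Your rotor: r = 56.0 / 2 = 28 cm
101,072 = 1.118 × 10⁻⁵ × 28 × N²
N² = 101,072 / (31.304 × 10⁻⁵) = 322,872,476
N ≈ √322,872,476 ≈ 17,968.7

≈ 17970 RPM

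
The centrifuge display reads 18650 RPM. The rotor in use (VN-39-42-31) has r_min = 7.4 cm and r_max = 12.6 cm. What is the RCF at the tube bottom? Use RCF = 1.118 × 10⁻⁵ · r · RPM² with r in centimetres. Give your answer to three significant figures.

Use r_max = 12.6 cm.
RCF = 1.118 × 10⁻⁵ × 12.6 × (18650)² = 1.118 × 10⁻⁵ × 12.6 × 347,822,500 ≈ 48,997.1 × g

49000 ×g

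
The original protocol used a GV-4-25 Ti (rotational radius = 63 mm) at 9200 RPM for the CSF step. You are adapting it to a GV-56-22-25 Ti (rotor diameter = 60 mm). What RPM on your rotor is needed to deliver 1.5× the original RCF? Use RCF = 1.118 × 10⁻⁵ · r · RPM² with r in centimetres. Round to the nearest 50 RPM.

16350 RPM

Original rotor: r = 63 mm = 6.3 cm
RCF = 1.118 × 10⁻⁵ × r × N²
RCF_original = 1.118 × 10⁻⁵ × 6.3 × (9200)² = 1.118 × 10⁻⁵ × 6.3 × 84,640,000 ≈ 5,961.5 × g
Target RCF = 1.5 × 5,961.5 ≈ 8,942.2 × g
Your rotor: r = 60 mm / 2 = 30 mm = 3 cm
8,942.2 = 1.118 × 10⁻⁵ × 3 × N²
N² = 8,942.2 / (3.354 × 10⁻⁵) = 266,612,999
N ≈ √266,612,999 ≈ 16,328.3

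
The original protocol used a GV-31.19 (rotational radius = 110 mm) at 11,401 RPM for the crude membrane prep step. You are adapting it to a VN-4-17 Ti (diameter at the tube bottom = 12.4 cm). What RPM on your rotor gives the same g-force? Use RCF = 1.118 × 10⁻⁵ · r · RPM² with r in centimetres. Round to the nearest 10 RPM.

Original rotor: r = 110 mm = 11.0 cm
RCF = 1.118 × 10⁻⁵ × r × N²
RCF_original = 1.118 × 10⁻⁵ × 11 × (11401)² = 1.118 × 10⁻⁵ × 11 × 129,982,801 ≈ 15,985.3 × g
Your rotor: r = 12.4 / 2 = 6.2 cm
15,985.3 = 1.118 × 10⁻⁵ × 6.2 × N²
N² = 15,985.3 / (6.9316 × 10⁻⁵) = 230,614,865
N ≈ √230,614,865 ≈ 15,186.0

15190 RPM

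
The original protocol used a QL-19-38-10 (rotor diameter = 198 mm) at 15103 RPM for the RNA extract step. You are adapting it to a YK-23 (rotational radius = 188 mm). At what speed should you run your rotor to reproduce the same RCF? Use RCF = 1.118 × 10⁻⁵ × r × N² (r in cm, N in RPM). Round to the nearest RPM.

≈ 10960 RPM

Original rotor: r = 198 mm / 2 = 99 mm = 9.9 cm
RCF_original = 1.118 × 10⁻⁵ × 9.9 × (15103)² = 1.118 × 10⁻⁵ × 9.9 × 228,100,609 ≈ 25,246.6 × g
Your rotor: r = 188 mm = 18.8 cm
25,246.6 = 1.118 × 10⁻⁵ × 18.8 × N²
N² = 25,246.6 / (21.0184 × 10⁻⁵) = 120,116,660
N ≈ √120,116,660 ≈ 10,959.8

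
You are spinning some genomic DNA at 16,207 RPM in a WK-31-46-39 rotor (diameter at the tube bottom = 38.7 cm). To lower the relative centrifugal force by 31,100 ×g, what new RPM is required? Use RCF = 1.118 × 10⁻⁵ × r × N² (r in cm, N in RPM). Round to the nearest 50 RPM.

≈ 10900 RPM

r = 38.7 / 2 = 19.35 cm
Current RCF = 1.118 × 10⁻⁵ × 19.35 × (16207)² = 1.118 × 10⁻⁵ × 19.35 × 262,666,849 ≈ 56,823.5 × g
Target RCF = 56,823.5 − 31,100 = 25,723.5 × g
N² = 25,723.5 / (21.6333 × 10⁻⁵) = 118,906,963
N ≈ √118,906,963 ≈ 10,904.4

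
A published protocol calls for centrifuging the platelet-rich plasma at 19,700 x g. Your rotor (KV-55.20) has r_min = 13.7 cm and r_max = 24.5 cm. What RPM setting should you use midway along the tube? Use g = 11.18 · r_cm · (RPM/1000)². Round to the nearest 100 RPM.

r_avg = (13.7 + 24.5) / 2 = 19.1 cm
RCF = 11.18 × r × (N/1000)²
19,700 = 11.18 × 19.1 × (N/1000)²
(N/1000)² = 19,700 / 213.538 = 92.25524
N = 1000 × √92.25524 ≈ 9,605.0

9600 RPM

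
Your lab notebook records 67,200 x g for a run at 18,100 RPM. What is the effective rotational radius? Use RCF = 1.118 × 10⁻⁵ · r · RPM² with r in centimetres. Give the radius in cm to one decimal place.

r ≈ 18.3 cm

67200 = 1.118 × 10⁻⁵ × r × (18100)²
r = 67200 / (1.118 × 10⁻⁵ × 327,610,000) = 67200 / 3662.68 ≈ 18.347 cm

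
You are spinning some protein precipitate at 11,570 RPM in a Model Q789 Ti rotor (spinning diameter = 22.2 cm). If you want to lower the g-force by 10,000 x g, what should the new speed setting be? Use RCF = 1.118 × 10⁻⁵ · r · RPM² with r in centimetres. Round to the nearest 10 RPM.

r = 22.2 / 2 = 11.1 cm
Current RCF = 1.118 × 10⁻⁵ × 11.1 × (11570)² = 1.118 × 10⁻⁵ × 11.1 × 133,864,900 ≈ 16,612.4 × g
Target RCF = 16,612.4 − 10,000 = 6,612.4 × g
N² = 6,612.4 / (12.4098 × 10⁻⁵) = 53,283,695
N ≈ √53,283,695 ≈ 7,299.6

N₂ ≈ 7300 RPM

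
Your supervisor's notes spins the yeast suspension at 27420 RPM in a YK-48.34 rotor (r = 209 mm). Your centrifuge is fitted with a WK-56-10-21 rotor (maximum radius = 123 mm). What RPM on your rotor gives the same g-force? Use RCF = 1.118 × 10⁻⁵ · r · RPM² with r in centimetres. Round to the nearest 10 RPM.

Original rotor: r = 209 mm = 20.9 cm
RCF_original = 1.118 × 10⁻⁵ × 20.9 × (27420)² = 1.118 × 10⁻⁵ × 20.9 × 751,856,400 ≈ 175,680.3 × g
Your rotor: r = 123 mm = 12.3 cm
175,680.3 = 1.118 × 10⁻⁵ × 12.3 × N²
N² = 175,680.3 / (13.7514 × 10⁻⁵) = 1,277,544,832
N ≈ √1,277,544,832 ≈ 35,742.8

≈ 35740 RPM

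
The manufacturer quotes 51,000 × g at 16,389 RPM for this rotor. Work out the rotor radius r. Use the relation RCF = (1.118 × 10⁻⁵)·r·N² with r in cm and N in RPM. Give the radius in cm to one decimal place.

≈ 17.0 cm

51000 = 1.118 × 10⁻⁵ × r × (16389)²
r = 51000 / (1.118 × 10⁻⁵ × 268,599,321) = 51000 / 3002.94 ≈ 16.983 cm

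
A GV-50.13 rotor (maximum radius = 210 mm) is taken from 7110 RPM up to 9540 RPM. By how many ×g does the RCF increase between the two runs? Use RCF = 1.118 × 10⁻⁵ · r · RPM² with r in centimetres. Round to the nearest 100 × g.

r = 210 mm = 21.0 cm
RCF₁ = 1.118 × 10⁻⁵ × 21 × (7110)² = 1.118 × 10⁻⁵ × 21 × 50,552,100 ≈ 11,868.6 × g
RCF₂ = 1.118 × 10⁻⁵ × 21 × (9540)² = 1.118 × 10⁻⁵ × 21 × 91,011,600 ≈ 21,367.7 × g
Increase = 21,367.7 − 11,868.6 = 9,499.1

≈ 9500 ×g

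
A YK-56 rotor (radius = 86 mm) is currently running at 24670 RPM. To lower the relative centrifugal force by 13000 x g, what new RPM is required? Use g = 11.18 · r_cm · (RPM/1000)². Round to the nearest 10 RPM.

21760 RPM

r = 86 mm = 8.6 cm
Current RCF = 11.18 × 8.6 × (24.67)² = 11.18 × 8.6 × 608.6089 ≈ 58,516.5 × g
Target RCF = 58,516.5 − 13,000 = 45,516.5 × g
(N/1000)² = 45,516.5 / 96.148 = 473.4004
N = 1000 × √473.4004 ≈ 21,757.8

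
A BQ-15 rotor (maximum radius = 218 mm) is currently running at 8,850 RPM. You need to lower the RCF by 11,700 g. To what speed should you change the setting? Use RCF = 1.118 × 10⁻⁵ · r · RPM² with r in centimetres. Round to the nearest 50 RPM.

N₂ ≈ 5500 RPM

r = 218 mm = 21.8 cm
Current RCF = 1.118 × 10⁻⁵ × 21.8 × (8850)² = 1.118 × 10⁻⁵ × 21.8 × 78,322,500 ≈ 19,089.1 × g
Target RCF = 19,089.1 − 11,700 = 7,389.1 × g
N² = 7,389.1 / (24.3724 × 10⁻⁵) = 30,317,490
N ≈ √30,317,490 ≈ 5,506.1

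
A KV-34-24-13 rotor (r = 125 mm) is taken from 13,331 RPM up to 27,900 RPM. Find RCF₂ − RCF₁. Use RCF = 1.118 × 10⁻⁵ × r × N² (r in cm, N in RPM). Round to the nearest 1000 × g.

≈ 84000 g

r = 125 mm = 12.5 cm
RCF₁ = 1.118 × 10⁻⁵ × 12.5 × (13331)² = 1.118 × 10⁻⁵ × 12.5 × 177,715,561 ≈ 24,835.7 × g
RCF₂ = 1.118 × 10⁻⁵ × 12.5 × (27900)² = 1.118 × 10⁻⁵ × 12.5 × 778,410,000 ≈ 108,782.8 × g
Increase = 108,782.8 − 24,835.7 = 83,947.1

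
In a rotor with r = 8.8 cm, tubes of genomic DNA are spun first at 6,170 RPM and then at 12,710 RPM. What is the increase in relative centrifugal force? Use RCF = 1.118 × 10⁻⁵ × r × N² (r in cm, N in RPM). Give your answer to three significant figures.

RCF₁ = 1.118 × 10⁻⁵ × 8.8 × (6170)² = 1.118 × 10⁻⁵ × 8.8 × 38,068,900 ≈ 3,745.4 × g
RCF₂ = 1.118 × 10⁻⁵ × 8.8 × (12710)² = 1.118 × 10⁻⁵ × 8.8 × 161,544,100 ≈ 15,893.4 × g
Increase = 15,893.4 − 3,745.4 = 12,148

≈ 12100 x g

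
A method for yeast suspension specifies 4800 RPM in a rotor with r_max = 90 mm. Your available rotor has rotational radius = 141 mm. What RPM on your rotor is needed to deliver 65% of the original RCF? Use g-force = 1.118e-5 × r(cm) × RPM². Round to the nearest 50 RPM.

Original rotor: r = 90 mm = 9.0 cm
RCF_original = 1.118 × 10⁻⁵ × 9 × (4800)² = 1.118 × 10⁻⁵ × 9 × 23,040,000 ≈ 2,318.3 × g
Target RCF = 0.65 × 2,318.3 ≈ 1,506.9 × g
Your rotor: r = 141 mm = 14.1 cm
1,506.9 = 1.118 × 10⁻⁵ × 14.1 × N²
N² = 1,506.9 / (15.7638 × 10⁻⁵) = 9,559,243
N ≈ √9,559,243 ≈ 3,091.8

3100 RPM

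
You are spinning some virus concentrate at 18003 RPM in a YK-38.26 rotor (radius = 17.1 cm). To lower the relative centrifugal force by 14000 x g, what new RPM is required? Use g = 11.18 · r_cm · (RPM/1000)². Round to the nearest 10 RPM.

≈ 15840 RPM

Current RCF = 11.18 × 17.1 × (18.003)² = 11.18 × 17.1 × 324.108009 ≈ 61,962.3 × g
Target RCF = 61,962.3 − 14,000 = 47,962.3 × g
(N/1000)² = 47,962.3 / 191.178 = 250.8777
N = 1000 × √250.8777 ≈ 15,839.1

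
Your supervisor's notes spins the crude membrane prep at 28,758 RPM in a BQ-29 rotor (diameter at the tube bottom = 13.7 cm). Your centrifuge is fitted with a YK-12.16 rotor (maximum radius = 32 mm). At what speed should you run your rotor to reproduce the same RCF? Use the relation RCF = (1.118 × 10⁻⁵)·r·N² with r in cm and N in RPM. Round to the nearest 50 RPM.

Original rotor: r = 13.7 / 2 = 6.85 cm
RCF = 1.118 × 10⁻⁵ × r × N²
RCF_original = 1.118 × 10⁻⁵ × 6.85 × (28758)² = 1.118 × 10⁻⁵ × 6.85 × 827,022,564 ≈ 63,335.9 × g
Your rotor: r = 32 mm = 3.2 cm
63,335.9 = 1.118 × 10⁻⁵ × 3.2 × N²
N² = 63,335.9 / (3.5776 × 10⁻⁵) = 1,770,346,042
N ≈ √1,770,346,042 ≈ 42,075.5

42100 RPM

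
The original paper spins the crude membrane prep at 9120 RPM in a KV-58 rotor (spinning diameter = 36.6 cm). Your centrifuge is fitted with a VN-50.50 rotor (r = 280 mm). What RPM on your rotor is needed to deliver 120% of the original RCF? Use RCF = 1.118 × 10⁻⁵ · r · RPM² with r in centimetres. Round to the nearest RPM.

≈ 8077 RPM

Original rotor: r = 36.6 / 2 = 18.3 cm
RCF_original = 1.118 × 10⁻⁵ × 18.3 × (9120)² = 1.118 × 10⁻⁵ × 18.3 × 83,174,400 ≈ 17,017 × g
Target RCF = 1.2 × 17,017 ≈ 20,420.4 × g
Your rotor: r = 280 mm = 28.0 cm
20,420.4 = 1.118 × 10⁻⁵ × 28 × N²
N² = 20,420.4 / (31.304 × 10⁻⁵) = 65,232,558
N ≈ √65,232,558 ≈ 8,076.7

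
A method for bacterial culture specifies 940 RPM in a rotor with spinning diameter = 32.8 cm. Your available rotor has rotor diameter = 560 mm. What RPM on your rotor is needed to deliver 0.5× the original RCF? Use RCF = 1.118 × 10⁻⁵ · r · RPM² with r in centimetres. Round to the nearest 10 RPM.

Original rotor: r = 32.8 / 2 = 16.4 cm
RCF_original = 1.118 × 10⁻⁵ × 16.4 × (940)² = 1.118 × 10⁻⁵ × 16.4 × 883,600 ≈ 162 × g
Target RCF = 0.5 × 162 ≈ 81 × g
Your rotor: r = 560 mm / 2 = 280 mm = 28 cm
81 = 1.118 × 10⁻⁵ × 28 × N²
N² = 81 / (31.304 × 10⁻⁵) = 258,753
N ≈ √258,753 ≈ 508.7

510 RPM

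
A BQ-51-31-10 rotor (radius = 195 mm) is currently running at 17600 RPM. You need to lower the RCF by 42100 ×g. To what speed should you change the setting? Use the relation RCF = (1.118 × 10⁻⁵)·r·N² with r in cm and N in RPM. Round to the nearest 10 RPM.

N₂ ≈ 10800 RPM

r = 195 mm = 19.5 cm
Current RCF = 1.118 × 10⁻⁵ × 19.5 × (17600)² = 1.118 × 10⁻⁵ × 19.5 × 309,760,000 ≈ 67,530.8 × g
Target RCF = 67,530.8 − 42,100 = 25,430.8 × g
N² = 25,430.8 / (21.801 × 10⁻⁵) = 116,649,695
N ≈ √116,649,695 ≈ 10,800.4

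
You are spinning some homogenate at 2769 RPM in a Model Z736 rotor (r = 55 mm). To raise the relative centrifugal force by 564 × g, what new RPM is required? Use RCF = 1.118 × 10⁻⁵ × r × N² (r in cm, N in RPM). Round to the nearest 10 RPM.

N₂ ≈ 4100 RPM

r = 55 mm = 5.5 cm
Current RCF = 1.118 × 10⁻⁵ × 5.5 × (2769)² = 1.118 × 10⁻⁵ × 5.5 × 7,667,361 ≈ 471.5 × g
Target RCF = 471.5 + 564 = 1,035.5 × g
N² = 1,035.5 / (6.149 × 10⁻⁵) = 16,840,137
N ≈ √16,840,137 ≈ 4,103.7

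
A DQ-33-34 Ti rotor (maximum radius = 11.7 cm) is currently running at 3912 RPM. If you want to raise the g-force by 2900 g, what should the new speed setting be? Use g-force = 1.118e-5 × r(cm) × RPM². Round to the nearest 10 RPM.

≈ 6120 RPM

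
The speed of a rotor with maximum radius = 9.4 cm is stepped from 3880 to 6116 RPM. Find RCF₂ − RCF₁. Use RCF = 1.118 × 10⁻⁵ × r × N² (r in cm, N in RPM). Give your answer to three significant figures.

2350 ×g

RCF₁ = 1.118 × 10⁻⁵ × 9.4 × (3880)² = 1.118 × 10⁻⁵ × 9.4 × 15,054,400 ≈ 1,582.1 × g
RCF₂ = 1.118 × 10⁻⁵ × 9.4 × (6116)² = 1.118 × 10⁻⁵ × 9.4 × 37,405,456 ≈ 3,931 × g
Increase = 3,931 − 1,582.1 = 2,348.9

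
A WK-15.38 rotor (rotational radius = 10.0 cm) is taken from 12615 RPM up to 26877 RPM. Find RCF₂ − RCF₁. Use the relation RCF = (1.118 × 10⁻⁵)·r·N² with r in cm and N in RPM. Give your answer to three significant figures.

≈ 63000 x g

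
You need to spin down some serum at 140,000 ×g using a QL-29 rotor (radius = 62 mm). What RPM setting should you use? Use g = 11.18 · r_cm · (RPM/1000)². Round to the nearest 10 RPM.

r = 62 mm = 6.2 cm
140,000 = 11.18 × 6.2 × (N/1000)²
(N/1000)² = 140,000 / 69.316 = 2019.736
N = 1000 × √2019.736 ≈ 44,941.5

44940 RPM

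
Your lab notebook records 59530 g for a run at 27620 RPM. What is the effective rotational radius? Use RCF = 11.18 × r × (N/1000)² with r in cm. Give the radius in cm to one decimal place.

≈ 7.0 cm

59530 = 11.18 × r × (27.62)²
r = 59530 / (11.18 × 762.8644) = 59530 / 8528.824 ≈ 6.980 cm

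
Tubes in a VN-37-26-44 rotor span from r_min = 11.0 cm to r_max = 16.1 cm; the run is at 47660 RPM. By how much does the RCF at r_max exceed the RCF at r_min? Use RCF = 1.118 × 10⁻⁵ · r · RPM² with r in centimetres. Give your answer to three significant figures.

≈ 130000 ×g

RCF_max = 1.118 × 10⁻⁵ × 16.1 × (47660)² = 1.118 × 10⁻⁵ × 16.1 × 2,271,475,600 ≈ 408,861.1 × g
RCF_min = 1.118 × 10⁻⁵ × 11 × (47660)² = 1.118 × 10⁻⁵ × 11 × 2,271,475,600 ≈ 279,346.1 × g
ΔRCF = 408,861.1 − 279,346.1 = 129,515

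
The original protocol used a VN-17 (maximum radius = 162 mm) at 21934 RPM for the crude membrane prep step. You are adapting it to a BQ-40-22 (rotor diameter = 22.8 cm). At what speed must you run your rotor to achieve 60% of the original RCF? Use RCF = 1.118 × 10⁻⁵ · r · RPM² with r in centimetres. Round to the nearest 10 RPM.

20250 RPM

Original rotor: r = 162 mm = 16.2 cm
RCF = 1.118 × 10⁻⁵ × r × N²
RCF_original = 1.118 × 10⁻⁵ × 16.2 × (21934)² = 1.118 × 10⁻⁵ × 16.2 × 481,100,356 ≈ 87,135 × g
Target RCF = 0.6 × 87,135 ≈ 52,281 × g
Your rotor: r = 22.8 / 2 = 11.4 cm
52,281 = 1.118 × 10⁻⁵ × 11.4 × N²
N² = 52,281 / (12.7452 × 10⁻⁵) = 410,201,488
N ≈ √410,201,488 ≈ 20,253.4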